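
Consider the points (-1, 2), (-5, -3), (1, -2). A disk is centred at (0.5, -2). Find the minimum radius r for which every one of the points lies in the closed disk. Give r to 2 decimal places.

The required radius is the distance from (0.5, -2) to the farthest point.
Squared distances: 18.25, 31.25, 0.25.
Maximum is 31.25, attained at (-5, -3).
r = √(31.25) ≈ 5.59.

5.59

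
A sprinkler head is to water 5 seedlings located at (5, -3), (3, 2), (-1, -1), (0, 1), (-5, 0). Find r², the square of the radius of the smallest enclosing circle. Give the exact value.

The minimum enclosing circle of a finite set is fixed by two of the points (as a diameter) or three (as a circumcircle).
The farthest pair is (5, -3)–(-5, 0) with squared distance 109. The circle on this segment as diameter has centre (0, -1.5) and r² = 109/4 = 27.25.
Check (3, 2): distance² to centre = 21.25 ≤ 27.25, so it lies inside.
All remaining points lie in this disk, and no smaller disk contains both endpoints, so this is the minimum enclosing circle.

27.25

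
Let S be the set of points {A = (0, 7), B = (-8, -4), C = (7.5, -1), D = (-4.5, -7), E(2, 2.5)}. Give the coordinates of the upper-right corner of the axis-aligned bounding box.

(7.5, 7)

x-range [-8, 7.5], y-range [-7, 7].
The upper-right corner is (7.5, 7).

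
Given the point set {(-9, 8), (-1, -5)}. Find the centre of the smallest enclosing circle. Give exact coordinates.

(-5, 1.5)

The smallest circle enclosing two points has them as diameter endpoints.
Centre = midpoint = (-5, 1.5); r² = |(-9, 8)−(-1, -5)|²/4 = 233/4 = 58.25.
Centre = (-5, 1.5).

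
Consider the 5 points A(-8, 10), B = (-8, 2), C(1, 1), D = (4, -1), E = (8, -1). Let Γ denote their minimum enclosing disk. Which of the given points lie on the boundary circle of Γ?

A, E

By Welzl's lemma the MEC is supported by two points (diametrically opposite) or three points (on a circumcircle).
The farthest pair is A–E with squared distance 377. The circle on this segment as diameter has centre (0, 4.5) and r² = 377/4 = 94.25.
Check B: distance² to centre = 70.25 ≤ 94.25, so it lies inside.
All remaining points lie in this disk, and no smaller disk contains both endpoints, so this is the minimum enclosing circle.
The points at distance exactly r from the centre are A, E — 2 points.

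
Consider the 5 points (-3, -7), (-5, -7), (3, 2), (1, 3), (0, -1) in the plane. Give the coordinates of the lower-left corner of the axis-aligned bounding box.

(-5, -7)

x-range [-5, 3], y-range [-7, 3].
The lower-left corner is (-5, -7).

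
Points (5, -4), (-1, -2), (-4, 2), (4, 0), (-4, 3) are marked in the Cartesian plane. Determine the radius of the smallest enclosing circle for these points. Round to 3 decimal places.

The farthest pair is (5, -4)–(-4, 3) with squared distance 130. The circle on this segment as diameter has centre (0.5, -0.5) and r² = 130/4 = 32.5.
Check (-1, -2): distance² to centre = 4.5 ≤ 32.5, so it lies inside.
All remaining points lie in this disk, and no smaller disk contains both endpoints, so this is the minimum enclosing circle.
r = √(32.5) ≈ 5.701.

5.701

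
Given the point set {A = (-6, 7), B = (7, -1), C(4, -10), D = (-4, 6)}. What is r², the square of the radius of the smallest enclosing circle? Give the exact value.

The minimum enclosing circle of a finite set is fixed by two of the points (as a diameter) or three (as a circumcircle).
The farthest pair is A–C with squared distance 389. The circle on this segment as diameter has centre (-1, -1.5) and r² = 389/4 = 97.25.
Check B: distance² to centre = 64.25 ≤ 97.25, so it lies inside.
All remaining points lie in this disk, and no smaller disk contains both endpoints, so this is the minimum enclosing circle.

97.25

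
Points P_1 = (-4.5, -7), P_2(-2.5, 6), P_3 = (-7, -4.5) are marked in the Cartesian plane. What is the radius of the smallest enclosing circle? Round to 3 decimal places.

6.576

Side lengths²: P_1P_2² = 173, P_1P_3² = 12.5, P_2P_3² = 130.5.
Since P_1P_2² = 173 ≥ 130.5 + 12.5 = 143, the angle opposite P_1P_2 is not acute, so the smallest enclosing circle has P_1P_2 as diameter.
Centre = midpoint of P_1P_2 = (-3.5, -0.5), r² = 173/4 = 43.25.
r = √(43.25) ≈ 6.576.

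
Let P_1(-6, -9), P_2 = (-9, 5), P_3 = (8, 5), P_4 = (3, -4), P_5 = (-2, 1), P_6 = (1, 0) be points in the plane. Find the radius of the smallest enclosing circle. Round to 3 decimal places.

10.124

The minimum enclosing circle of a finite set is fixed by two of the points (as a diameter) or three (as a circumcircle).
The minimum enclosing circle is determined by three boundary points: P_1, P_2, P_3.
Their circumcentre is (-0.5, -0.5) with r² = 102.5.
The farthest remaining point P_4 is at distance² 24.5 ≤ 102.5.
r = √(102.5) ≈ 10.124.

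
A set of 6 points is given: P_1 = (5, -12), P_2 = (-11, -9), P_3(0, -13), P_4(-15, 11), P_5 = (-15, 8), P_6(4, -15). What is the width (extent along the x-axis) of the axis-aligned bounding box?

20

max x = 5, min x = -15, so width = 20.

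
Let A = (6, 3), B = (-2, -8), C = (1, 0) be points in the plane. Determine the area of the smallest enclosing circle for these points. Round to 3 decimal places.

Side lengths²: AB² = 185, AC² = 34, BC² = 73.
Since AB² = 185 ≥ 73 + 34 = 107, the angle opposite AB is not acute, so the smallest enclosing circle has AB as diameter.
Centre = midpoint of AB = (2, -2.5), r² = 185/4 = 46.25.
Area = π·r² = π·46.25 ≈ 145.299.

145.299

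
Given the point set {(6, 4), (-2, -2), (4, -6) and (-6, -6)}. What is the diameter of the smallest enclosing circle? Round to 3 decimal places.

The minimum enclosing circle of a finite set is fixed by two of the points (as a diameter) or three (as a circumcircle).
The farthest pair is (6, 4)–(-6, -6) with squared distance 244. The circle on this segment as diameter has centre (0, -1) and r² = 244/4 = 61.
Check (-2, -2): distance² to centre = 5 ≤ 61, so it lies inside.
All remaining points lie in this disk, and no smaller disk contains both endpoints, so this is the minimum enclosing circle.
Diameter = 2r = 2√61 ≈ 15.620.

15.620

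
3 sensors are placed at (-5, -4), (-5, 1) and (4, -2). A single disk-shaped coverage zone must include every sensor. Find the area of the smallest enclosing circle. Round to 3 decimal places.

Call the three points A, B, C in the order given.
Side lengths²: AB² = 25, AC² = 85, BC² = 90.
Since BC² = 90 < 85 + 25 = 110, the triangle is acute, so the smallest enclosing circle is the circumcircle.
Circumcentre = (-5/6, -1.5), r² = 425/18.
Area = π·r² = π·425/18 ≈ 74.176.

74.176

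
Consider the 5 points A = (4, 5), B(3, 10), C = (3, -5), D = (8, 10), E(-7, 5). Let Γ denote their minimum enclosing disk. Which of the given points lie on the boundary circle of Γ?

The minimum enclosing circle of a finite set is fixed by two of the points (as a diameter) or three (as a circumcircle).
The minimum enclosing circle is determined by three boundary points: C, D, E.
Their circumcentre is (1.75, 3.75) with r² = 78.125.
The farthest remaining point B is at distance² 40.625 ≤ 78.125.
The points at distance exactly r from the centre are C, D, E — 3 points.

C, D, E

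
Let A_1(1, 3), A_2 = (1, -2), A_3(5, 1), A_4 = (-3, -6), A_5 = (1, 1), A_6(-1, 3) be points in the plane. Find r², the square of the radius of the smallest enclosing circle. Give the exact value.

48025/1682

A smallest enclosing disk is always determined by at most three of the input points on its boundary.
The minimum enclosing circle is determined by three boundary points: A_3, A_4, A_6.
Their circumcentre is (37/58, -121/58) with r² = 48025/1682.
The farthest remaining point A_1 is at distance² 43733/1682 ≤ 48025/1682.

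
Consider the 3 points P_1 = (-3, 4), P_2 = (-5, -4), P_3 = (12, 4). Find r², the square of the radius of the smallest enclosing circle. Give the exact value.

Side lengths²: P_1P_2² = 68, P_1P_3² = 225, P_2P_3² = 353.
Since P_2P_3² = 353 ≥ 225 + 68 = 293, the angle opposite P_2P_3 is not acute, so the smallest enclosing circle has P_2P_3 as diameter.
Centre = midpoint of P_2P_3 = (3.5, 0), r² = 353/4 = 88.25.

88.25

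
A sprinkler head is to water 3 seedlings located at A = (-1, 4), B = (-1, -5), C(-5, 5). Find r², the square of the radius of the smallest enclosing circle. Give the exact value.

29

Side lengths²: AB² = 81, AC² = 17, BC² = 116.
Since BC² = 116 ≥ 81 + 17 = 98, the angle opposite BC is not acute, so the smallest enclosing circle has BC as diameter.
Centre = midpoint of BC = (-3, 0), r² = 116/4 = 29.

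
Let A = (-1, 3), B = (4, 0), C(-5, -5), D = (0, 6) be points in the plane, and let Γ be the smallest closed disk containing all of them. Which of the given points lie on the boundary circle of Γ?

The minimum enclosing circle of a finite set is fixed by two of the points (as a diameter) or three (as a circumcircle).
The minimum enclosing circle is determined by three boundary points: B, C, D.
Their circumcentre is (-76/37, 11/37) with r² = 50297/1369.
The farthest remaining point A is at distance² 11521/1369 ≤ 50297/1369.
The points at distance exactly r from the centre are B, C, D — 3 points.

B, C, D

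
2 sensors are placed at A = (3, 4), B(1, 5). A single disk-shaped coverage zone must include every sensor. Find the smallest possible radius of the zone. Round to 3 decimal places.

1.118

The smallest circle enclosing two points has them as diameter endpoints.
Centre = midpoint = (2, 4.5); r² = |AB|²/4 = 5/4 = 1.25.
r = √(1.25) ≈ 1.118.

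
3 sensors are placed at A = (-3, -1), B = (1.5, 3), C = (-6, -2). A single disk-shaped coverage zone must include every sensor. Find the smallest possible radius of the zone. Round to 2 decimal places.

4.51

Side lengths²: AB² = 36.25, AC² = 10, BC² = 81.25.
Since BC² = 81.25 ≥ 36.25 + 10 = 46.25, the angle opposite BC is not acute, so the smallest enclosing circle has BC as diameter.
Centre = midpoint of BC = (-2.25, 0.5), r² = 81.25/4 = 20.3125.
r = √(20.3125) ≈ 4.51.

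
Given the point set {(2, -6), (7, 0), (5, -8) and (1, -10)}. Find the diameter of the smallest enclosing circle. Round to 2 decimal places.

The minimum enclosing circle of a finite set is fixed by two of the points (as a diameter) or three (as a circumcircle).
The farthest pair is (7, 0)–(1, -10) with squared distance 136. The circle on this segment as diameter has centre (4, -5) and r² = 136/4 = 34.
Check (2, -6): distance² to centre = 5 ≤ 34, so it lies inside.
All remaining points lie in this disk, and no smaller disk contains both endpoints, so this is the minimum enclosing circle.
Diameter = 2r = 2√34 ≈ 11.66.

11.66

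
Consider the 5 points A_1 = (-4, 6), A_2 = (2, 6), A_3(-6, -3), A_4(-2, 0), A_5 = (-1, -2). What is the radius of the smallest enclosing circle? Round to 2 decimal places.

By Welzl's lemma the MEC is supported by two points (diametrically opposite) or three points (on a circumcircle).
The farthest pair is A_2–A_3 with squared distance 145. The circle on this segment as diameter has centre (-2, 1.5) and r² = 145/4 = 36.25.
Check A_1: distance² to centre = 24.25 ≤ 36.25, so it lies inside.
All remaining points lie in this disk, and no smaller disk contains both endpoints, so this is the minimum enclosing circle.
r = √(36.25) ≈ 6.02.

6.02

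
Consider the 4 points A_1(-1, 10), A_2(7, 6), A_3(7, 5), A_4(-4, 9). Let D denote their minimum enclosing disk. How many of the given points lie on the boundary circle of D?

2

The farthest pair is A_3–A_4 with squared distance 137. The circle on this segment as diameter has centre (1.5, 7) and r² = 137/4 = 34.25.
Check A_1: distance² to centre = 15.25 ≤ 34.25, so it lies inside.
All remaining points lie in this disk, and no smaller disk contains both endpoints, so this is the minimum enclosing circle.
The points at distance exactly r from the centre are A_3, A_4 — 2 points.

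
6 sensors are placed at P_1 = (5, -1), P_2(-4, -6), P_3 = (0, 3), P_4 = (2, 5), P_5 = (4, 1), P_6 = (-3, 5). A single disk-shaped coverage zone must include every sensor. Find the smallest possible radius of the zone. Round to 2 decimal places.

6.26

A smallest enclosing disk is always determined by at most three of the input points on its boundary.
The farthest pair is P_2–P_4 with squared distance 157. The circle on this segment as diameter has centre (-1, -0.5) and r² = 157/4 = 39.25.
Check P_1: distance² to centre = 36.25 ≤ 39.25, so it lies inside.
All remaining points lie in this disk, and no smaller disk contains both endpoints, so this is the minimum enclosing circle.
r = √(39.25) ≈ 6.26.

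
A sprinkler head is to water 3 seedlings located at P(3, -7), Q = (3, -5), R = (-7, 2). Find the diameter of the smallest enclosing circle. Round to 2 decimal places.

13.45

Side lengths²: PQ² = 4, PR² = 181, QR² = 149.
Since PR² = 181 ≥ 149 + 4 = 153, the angle opposite PR is not acute, so the smallest enclosing circle has PR as diameter.
Centre = midpoint of PR = (-2, -2.5), r² = 181/4 = 45.25.
Diameter = 2r = 2√(45.25) ≈ 13.45.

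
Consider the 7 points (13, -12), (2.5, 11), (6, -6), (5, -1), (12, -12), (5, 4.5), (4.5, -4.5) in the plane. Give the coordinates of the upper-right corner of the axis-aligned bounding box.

(13, 11)

x-range [2.5, 13], y-range [-12, 11].
The upper-right corner is (13, 11).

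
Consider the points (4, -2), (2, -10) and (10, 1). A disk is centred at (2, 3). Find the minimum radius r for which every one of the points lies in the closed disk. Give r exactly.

The required radius is the distance from (2, 3) to the farthest point.
Squared distances: 29, 169, 68.
Maximum is 169, attained at (2, -10).
r = √169 = 13.

13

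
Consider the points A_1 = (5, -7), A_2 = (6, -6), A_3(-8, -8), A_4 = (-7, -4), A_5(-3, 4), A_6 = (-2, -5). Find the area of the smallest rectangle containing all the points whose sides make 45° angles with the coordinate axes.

161.5

In coordinates u = x + y, v = x − y the rectangle is axis-aligned; the map (x,y)→(u,v) scales areas by 2.
u-values: -2, 0, -16, -11, 1, -7; range = 1 − (-16) = 17.
v-values: 12, 12, 0, -3, -7, 3; range = 12 − (-7) = 19.
Area = (17 × 19) / 2 = 161.5.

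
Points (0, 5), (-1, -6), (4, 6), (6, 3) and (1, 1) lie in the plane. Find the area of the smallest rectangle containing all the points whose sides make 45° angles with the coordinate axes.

85

In coordinates u = x + y, v = x − y the rectangle is axis-aligned; the map (x,y)→(u,v) scales areas by 2.
u-values: 5, -7, 10, 9, 2; range = 10 − (-7) = 17.
v-values: -5, 5, -2, 3, 0; range = 5 − (-5) = 10.
Area = (17 × 10) / 2 = 85.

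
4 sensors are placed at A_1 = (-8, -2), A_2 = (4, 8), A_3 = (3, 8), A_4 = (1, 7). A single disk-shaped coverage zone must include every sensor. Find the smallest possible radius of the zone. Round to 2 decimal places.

7.81

The minimum enclosing circle of a finite set is fixed by two of the points (as a diameter) or three (as a circumcircle).
The farthest pair is A_1–A_2 with squared distance 244. The circle on this segment as diameter has centre (-2, 3) and r² = 244/4 = 61.
Check A_3: distance² to centre = 50 ≤ 61, so it lies inside.
All remaining points lie in this disk, and no smaller disk contains both endpoints, so this is the minimum enclosing circle.
r = √61 ≈ 7.81.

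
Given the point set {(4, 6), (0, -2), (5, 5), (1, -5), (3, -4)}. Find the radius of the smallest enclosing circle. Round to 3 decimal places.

5.701

A smallest enclosing disk is always determined by at most three of the input points on its boundary.
The farthest pair is (4, 6)–(1, -5) with squared distance 130. The circle on this segment as diameter has centre (2.5, 0.5) and r² = 130/4 = 32.5.
Check (0, -2): distance² to centre = 12.5 ≤ 32.5, so it lies inside.
All remaining points lie in this disk, and no smaller disk contains both endpoints, so this is the minimum enclosing circle.
r = √(32.5) ≈ 5.701.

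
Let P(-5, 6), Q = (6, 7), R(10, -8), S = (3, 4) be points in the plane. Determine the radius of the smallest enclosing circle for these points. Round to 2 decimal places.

By Welzl's lemma the MEC is supported by two points (diametrically opposite) or three points (on a circumcircle).
The farthest pair is P–R with squared distance 421. The circle on this segment as diameter has centre (2.5, -1) and r² = 421/4 = 105.25.
Check Q: distance² to centre = 76.25 ≤ 105.25, so it lies inside.
All remaining points lie in this disk, and no smaller disk contains both endpoints, so this is the minimum enclosing circle.
r = √(105.25) ≈ 10.26.

10.26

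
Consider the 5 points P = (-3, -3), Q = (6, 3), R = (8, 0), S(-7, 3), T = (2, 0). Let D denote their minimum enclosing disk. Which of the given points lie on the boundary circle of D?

By Welzl's lemma the MEC is supported by two points (diametrically opposite) or three points (on a circumcircle).
The farthest pair is R–S with squared distance 234. The circle on this segment as diameter has centre (0.5, 1.5) and r² = 234/4 = 58.5.
Check P: distance² to centre = 32.5 ≤ 58.5, so it lies inside.
All remaining points lie in this disk, and no smaller disk contains both endpoints, so this is the minimum enclosing circle.
The points at distance exactly r from the centre are R, S — 2 points.

R, S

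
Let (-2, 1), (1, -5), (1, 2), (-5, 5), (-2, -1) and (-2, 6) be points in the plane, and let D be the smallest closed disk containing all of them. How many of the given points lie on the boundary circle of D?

3

The minimum enclosing circle is determined by three boundary points: (1, -5), (-5, 5), (-2, 6).
Their circumcentre is (-31/18, 1/6) with r² = 5525/162.
The farthest remaining point (1, 2) is at distance² 1745/162 ≤ 5525/162.
The points at distance exactly r from the centre are (1, -5), (-5, 5), (-2, 6) — 3 points.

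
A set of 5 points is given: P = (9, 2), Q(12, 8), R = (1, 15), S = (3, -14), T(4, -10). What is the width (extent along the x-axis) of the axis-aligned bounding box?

11

max x = 12, min x = 1, so width = 11.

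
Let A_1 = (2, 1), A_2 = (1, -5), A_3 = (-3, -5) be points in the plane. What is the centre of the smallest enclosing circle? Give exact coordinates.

Side lengths²: A_1A_2² = 37, A_1A_3² = 61, A_2A_3² = 16.
Since A_1A_3² = 61 ≥ 37 + 16 = 53, the angle opposite A_1A_3 is not acute, so the smallest enclosing circle has A_1A_3 as diameter.
Centre = midpoint of A_1A_3 = (-0.5, -2), r² = 61/4 = 15.25.
Centre = (-0.5, -2).

(-0.5, -2)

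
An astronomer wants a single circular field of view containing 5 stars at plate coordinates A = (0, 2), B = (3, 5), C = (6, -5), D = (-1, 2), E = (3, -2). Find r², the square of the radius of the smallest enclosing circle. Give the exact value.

2725/98

The minimum enclosing circle is determined by three boundary points: B, C, D.
Their circumcentre is (53/14, -3/14) with r² = 2725/98.
The farthest remaining point A is at distance² 1885/98 ≤ 2725/98.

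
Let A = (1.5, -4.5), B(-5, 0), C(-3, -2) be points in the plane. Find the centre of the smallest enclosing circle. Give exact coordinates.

Side lengths²: AB² = 62.5, AC² = 26.5, BC² = 8.
Since AB² = 62.5 ≥ 26.5 + 8 = 34.5, the angle opposite AB is not acute, so the smallest enclosing circle has AB as diameter.
Centre = midpoint of AB = (-1.75, -2.25), r² = 62.5/4 = 15.625.
Centre = (-1.75, -2.25).

(-1.75, -2.25)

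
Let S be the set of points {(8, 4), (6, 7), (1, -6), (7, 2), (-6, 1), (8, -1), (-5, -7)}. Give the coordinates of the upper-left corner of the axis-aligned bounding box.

(-6, 7)

x-range [-6, 8], y-range [-7, 7].
The upper-left corner is (-6, 7).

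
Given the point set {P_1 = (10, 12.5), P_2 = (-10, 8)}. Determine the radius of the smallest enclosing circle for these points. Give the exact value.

The smallest circle enclosing two points has them as diameter endpoints.
Centre = midpoint = (0, 10.25); r² = |P_1P_2|²/4 = 420.25/4 = 105.0625.
r = √(105.0625) = 10.25.

10.25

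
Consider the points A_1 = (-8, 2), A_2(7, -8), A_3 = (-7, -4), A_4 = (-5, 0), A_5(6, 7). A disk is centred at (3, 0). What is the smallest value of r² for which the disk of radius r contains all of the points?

The required radius is the distance from (3, 0) to the farthest point.
Squared distances: 125, 80, 116, 64, 58.
Maximum is 125, attained at A_1.

125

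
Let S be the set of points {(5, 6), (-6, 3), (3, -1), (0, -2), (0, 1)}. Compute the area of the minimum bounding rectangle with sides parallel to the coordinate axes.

88

x ranges over [-6, 5], width 11.
y ranges over [-2, 6], height 8.
Area = 11 × 8 = 88.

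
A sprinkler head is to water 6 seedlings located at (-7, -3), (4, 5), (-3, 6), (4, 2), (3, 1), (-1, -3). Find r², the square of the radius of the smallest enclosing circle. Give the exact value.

46.25

A smallest enclosing disk is always determined by at most three of the input points on its boundary.
The farthest pair is (-7, -3)–(4, 5) with squared distance 185. The circle on this segment as diameter has centre (-1.5, 1) and r² = 185/4 = 46.25.
Check (-3, 6): distance² to centre = 27.25 ≤ 46.25, so it lies inside.
All remaining points lie in this disk, and no smaller disk contains both endpoints, so this is the minimum enclosing circle.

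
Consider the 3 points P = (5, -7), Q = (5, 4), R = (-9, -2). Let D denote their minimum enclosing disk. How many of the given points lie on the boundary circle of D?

Side lengths²: PQ² = 121, PR² = 221, QR² = 232.
Since QR² = 232 < 221 + 121 = 342, the triangle is acute, so the smallest enclosing circle is the circumcircle.
Circumcentre = (-13/14, -1.5), r² = 6409/98.
The points at distance exactly r from the centre are P, Q, R — 3 points.

3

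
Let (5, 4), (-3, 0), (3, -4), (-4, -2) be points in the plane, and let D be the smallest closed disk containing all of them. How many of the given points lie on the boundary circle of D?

The minimum enclosing circle is determined by three boundary points: (5, 4), (3, -4), (-4, -2).
Their circumcentre is (0.6, 0.85) with r² = 29.2825.
The farthest remaining point (-3, 0) is at distance² 13.6825 ≤ 29.2825.
The points at distance exactly r from the centre are (5, 4), (3, -4), (-4, -2) — 3 points.

3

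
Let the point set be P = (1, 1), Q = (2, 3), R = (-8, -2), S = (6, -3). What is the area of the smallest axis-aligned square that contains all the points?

The bounding box has width 14 and height 6.
An axis-aligned square enclosing the set must have side ≥ max(width, height).
So the minimum side is max(14, 6) = 14.
Area = 14² = 196.

196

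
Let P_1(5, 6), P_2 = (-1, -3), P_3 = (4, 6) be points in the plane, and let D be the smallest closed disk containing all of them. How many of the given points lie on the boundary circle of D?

Side lengths²: P_1P_2² = 117, P_1P_3² = 1, P_2P_3² = 106.
Since P_1P_2² = 117 ≥ 106 + 1 = 107, the angle opposite P_1P_2 is not acute, so the smallest enclosing circle has P_1P_2 as diameter.
Centre = midpoint of P_1P_2 = (2, 1.5), r² = 117/4 = 29.25.
The points at distance exactly r from the centre are P_1, P_2 — 2 points.

2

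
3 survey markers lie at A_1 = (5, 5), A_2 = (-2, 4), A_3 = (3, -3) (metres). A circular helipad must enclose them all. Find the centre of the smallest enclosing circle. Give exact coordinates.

Side lengths²: A_1A_2² = 50, A_1A_3² = 68, A_2A_3² = 74.
Since A_2A_3² = 74 < 68 + 50 = 118, the triangle is acute, so the smallest enclosing circle is the circumcircle.
Circumcentre = (52/27, 41/27), r² = 15725/729.
Centre = (52/27, 41/27).

(52/27, 41/27)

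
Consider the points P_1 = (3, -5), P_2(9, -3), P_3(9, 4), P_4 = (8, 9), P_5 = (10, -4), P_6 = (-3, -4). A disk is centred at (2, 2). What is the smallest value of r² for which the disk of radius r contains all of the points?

The required radius is the distance from (2, 2) to the farthest point.
Squared distances: 50, 74, 53, 85, 100, 61.
Maximum is 100, attained at P_5.

100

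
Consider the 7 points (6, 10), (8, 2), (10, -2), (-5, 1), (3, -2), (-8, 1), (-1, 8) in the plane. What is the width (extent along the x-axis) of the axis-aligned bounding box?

max x = 10, min x = -8, so width = 18.

18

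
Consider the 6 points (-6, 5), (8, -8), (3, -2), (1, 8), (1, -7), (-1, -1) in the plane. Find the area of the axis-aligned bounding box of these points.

x ranges over [-6, 8], width 14.
y ranges over [-8, 8], height 16.
Area = 14 × 16 = 224.

224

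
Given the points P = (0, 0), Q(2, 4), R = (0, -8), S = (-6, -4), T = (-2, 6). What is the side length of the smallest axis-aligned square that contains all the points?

The bounding box has width 8 and height 14.
An axis-aligned square enclosing the set must have side ≥ max(width, height).
So the minimum side is max(8, 14) = 14.

14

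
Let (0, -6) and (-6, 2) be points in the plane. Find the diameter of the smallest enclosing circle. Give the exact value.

10

The smallest circle enclosing two points has them as diameter endpoints.
Centre = midpoint = (-3, -2); r² = |(0, -6)−(-6, 2)|²/4 = 100/4 = 25.
Diameter = 2r = 2√25 = 10.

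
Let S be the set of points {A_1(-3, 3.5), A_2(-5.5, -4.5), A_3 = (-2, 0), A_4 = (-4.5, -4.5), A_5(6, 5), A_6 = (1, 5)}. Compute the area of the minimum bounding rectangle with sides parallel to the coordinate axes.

x ranges over [-5.5, 6], width 11.5.
y ranges over [-4.5, 5], height 9.5.
Area = 11.5 × 9.5 = 109.25.

109.25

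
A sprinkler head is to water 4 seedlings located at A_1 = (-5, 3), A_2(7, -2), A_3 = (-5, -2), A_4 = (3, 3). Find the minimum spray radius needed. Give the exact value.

6.5

A smallest enclosing disk is always determined by at most three of the input points on its boundary.
The farthest pair is A_1–A_2 with squared distance 169. The circle on this segment as diameter has centre (1, 0.5) and r² = 169/4 = 42.25.
Check A_3: distance² to centre = 42.25 ≤ 42.25, so it lies inside.
All remaining points lie in this disk, and no smaller disk contains both endpoints, so this is the minimum enclosing circle.
r = √(42.25) = 6.5.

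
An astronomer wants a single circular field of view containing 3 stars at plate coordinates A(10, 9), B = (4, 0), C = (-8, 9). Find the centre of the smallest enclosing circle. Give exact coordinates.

Side lengths²: AB² = 117, AC² = 324, BC² = 225.
Since AC² = 324 < 225 + 117 = 342, the triangle is acute, so the smallest enclosing circle is the circumcircle.
Circumcentre = (1, 8.5), r² = 81.25.
Centre = (1, 8.5).

(1, 8.5)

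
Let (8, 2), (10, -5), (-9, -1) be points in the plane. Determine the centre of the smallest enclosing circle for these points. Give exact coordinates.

(0.5, -3)

Call the three points A, B, C in the order given.
Side lengths²: AB² = 53, AC² = 298, BC² = 377.
Since BC² = 377 ≥ 298 + 53 = 351, the angle opposite BC is not acute, so the smallest enclosing circle has BC as diameter.
Centre = midpoint of BC = (0.5, -3), r² = 377/4 = 94.25.
Centre = (0.5, -3).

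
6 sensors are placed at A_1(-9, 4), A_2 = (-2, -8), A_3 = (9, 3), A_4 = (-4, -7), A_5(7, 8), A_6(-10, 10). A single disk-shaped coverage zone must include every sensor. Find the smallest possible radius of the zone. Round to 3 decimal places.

10.847

By Welzl's lemma the MEC is supported by two points (diametrically opposite) or three points (on a circumcircle).
The minimum enclosing circle is determined by three boundary points: A_2, A_3, A_6.
Their circumcentre is (-24/13, 37/13) with r² = 19885/169.
The farthest remaining point A_5 is at distance² 17714/169 ≤ 19885/169.
r = √(19885/169) ≈ 10.847.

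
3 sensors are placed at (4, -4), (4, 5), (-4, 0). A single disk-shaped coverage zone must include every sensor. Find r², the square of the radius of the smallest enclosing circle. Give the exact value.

27.8125

Call the three points A, B, C in the order given.
Side lengths²: AB² = 81, AC² = 80, BC² = 89.
Since BC² = 89 < 81 + 80 = 161, the triangle is acute, so the smallest enclosing circle is the circumcircle.
Circumcentre = (1.25, 0.5), r² = 27.8125.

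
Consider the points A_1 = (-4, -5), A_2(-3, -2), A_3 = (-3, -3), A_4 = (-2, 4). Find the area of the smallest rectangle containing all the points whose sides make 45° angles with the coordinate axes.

In coordinates u = x + y, v = x − y the rectangle is axis-aligned; the map (x,y)→(u,v) scales areas by 2.
u-values: -9, -5, -6, 2; range = 2 − (-9) = 11.
v-values: 1, -1, 0, -6; range = 1 − (-6) = 7.
Area = (11 × 7) / 2 = 38.5.

38.5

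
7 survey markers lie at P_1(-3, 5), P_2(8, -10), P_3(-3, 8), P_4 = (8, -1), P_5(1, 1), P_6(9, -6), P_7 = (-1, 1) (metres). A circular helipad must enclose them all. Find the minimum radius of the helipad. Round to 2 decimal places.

10.55

By Welzl's lemma the MEC is supported by two points (diametrically opposite) or three points (on a circumcircle).
The farthest pair is P_2–P_3 with squared distance 445. The circle on this segment as diameter has centre (2.5, -1) and r² = 445/4 = 111.25.
Check P_1: distance² to centre = 66.25 ≤ 111.25, so it lies inside.
All remaining points lie in this disk, and no smaller disk contains both endpoints, so this is the minimum enclosing circle.
r = √(111.25) ≈ 10.55.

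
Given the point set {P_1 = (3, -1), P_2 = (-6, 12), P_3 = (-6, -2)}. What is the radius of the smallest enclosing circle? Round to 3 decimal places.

Side lengths²: P_1P_2² = 250, P_1P_3² = 82, P_2P_3² = 196.
Since P_1P_2² = 250 < 196 + 82 = 278, the triangle is acute, so the smallest enclosing circle is the circumcircle.
Circumcentre = (-20/9, 5), r² = 5125/81.
r = √(5125/81) ≈ 7.954.

7.954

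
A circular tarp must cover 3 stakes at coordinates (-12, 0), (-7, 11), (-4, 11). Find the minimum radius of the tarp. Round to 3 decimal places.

6.801

Call the three points A, B, C in the order given.
Side lengths²: AB² = 146, AC² = 185, BC² = 9.
Since AC² = 185 ≥ 146 + 9 = 155, the angle opposite AC is not acute, so the smallest enclosing circle has AC as diameter.
Centre = midpoint of AC = (-8, 5.5), r² = 185/4 = 46.25.
r = √(46.25) ≈ 6.801.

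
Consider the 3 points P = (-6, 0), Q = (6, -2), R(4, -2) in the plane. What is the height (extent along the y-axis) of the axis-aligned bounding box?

2

max y = 0, min y = -2, so height = 2.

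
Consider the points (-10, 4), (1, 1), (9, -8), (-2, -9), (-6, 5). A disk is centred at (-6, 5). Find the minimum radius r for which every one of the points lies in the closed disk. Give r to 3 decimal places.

The required radius is the distance from (-6, 5) to the farthest point.
Squared distances: 17, 65, 394, 212, 0.
Maximum is 394, attained at (9, -8).
r = √394 ≈ 19.849.

19.849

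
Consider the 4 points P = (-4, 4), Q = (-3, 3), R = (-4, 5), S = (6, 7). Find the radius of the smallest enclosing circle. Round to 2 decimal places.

The farthest pair is P–S with squared distance 109. The circle on this segment as diameter has centre (1, 5.5) and r² = 109/4 = 27.25.
Check Q: distance² to centre = 22.25 ≤ 27.25, so it lies inside.
All remaining points lie in this disk, and no smaller disk contains both endpoints, so this is the minimum enclosing circle.
r = √(27.25) ≈ 5.22.

5.22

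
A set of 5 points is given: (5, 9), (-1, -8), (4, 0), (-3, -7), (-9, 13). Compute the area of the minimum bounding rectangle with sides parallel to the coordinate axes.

294

x ranges over [-9, 5], width 14.
y ranges over [-8, 13], height 21.
Area = 14 × 21 = 294.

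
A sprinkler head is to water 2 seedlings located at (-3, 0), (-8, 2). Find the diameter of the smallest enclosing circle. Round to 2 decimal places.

5.39

The smallest circle enclosing two points has them as diameter endpoints.
Centre = midpoint = (-5.5, 1); r² = |(-3, 0)−(-8, 2)|²/4 = 29/4 = 7.25.
Diameter = 2r = 2√(7.25) ≈ 5.39.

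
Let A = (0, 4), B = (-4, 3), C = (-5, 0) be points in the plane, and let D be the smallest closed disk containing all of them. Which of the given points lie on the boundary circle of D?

A, C

Side lengths²: AB² = 17, AC² = 41, BC² = 10.
Since AC² = 41 ≥ 17 + 10 = 27, the angle opposite AC is not acute, so the smallest enclosing circle has AC as diameter.
Centre = midpoint of AC = (-2.5, 2), r² = 41/4 = 10.25.
The points at distance exactly r from the centre are A, C — 2 points.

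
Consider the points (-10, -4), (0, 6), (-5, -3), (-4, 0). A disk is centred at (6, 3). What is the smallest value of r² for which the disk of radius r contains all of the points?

305

The required radius is the distance from (6, 3) to the farthest point.
Squared distances: 305, 45, 157, 109.
Maximum is 305, attained at (-10, -4).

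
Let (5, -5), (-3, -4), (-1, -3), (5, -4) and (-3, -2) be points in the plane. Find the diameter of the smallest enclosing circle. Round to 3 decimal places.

8.544

The farthest pair is (5, -5)–(-3, -2) with squared distance 73. The circle on this segment as diameter has centre (1, -3.5) and r² = 73/4 = 18.25.
Check (-3, -4): distance² to centre = 16.25 ≤ 18.25, so it lies inside.
All remaining points lie in this disk, and no smaller disk contains both endpoints, so this is the minimum enclosing circle.
Diameter = 2r = 2√(18.25) ≈ 8.544.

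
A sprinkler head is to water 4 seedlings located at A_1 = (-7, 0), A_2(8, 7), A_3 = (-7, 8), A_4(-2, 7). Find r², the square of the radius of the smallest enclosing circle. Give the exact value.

A smallest enclosing disk is always determined by at most three of the input points on its boundary.
The minimum enclosing circle is determined by three boundary points: A_1, A_2, A_3.
Their circumcentre is (4/15, 4) with r² = 15481/225.
The farthest remaining point A_4 is at distance² 3181/225 ≤ 15481/225.

15481/225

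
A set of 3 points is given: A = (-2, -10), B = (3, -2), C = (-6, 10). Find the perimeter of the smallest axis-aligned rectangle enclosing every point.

58

Width = max x − min x = 3 − (-6) = 9.
Height = max y − min y = 10 − (-10) = 20.
Perimeter = 2(9 + 20) = 58.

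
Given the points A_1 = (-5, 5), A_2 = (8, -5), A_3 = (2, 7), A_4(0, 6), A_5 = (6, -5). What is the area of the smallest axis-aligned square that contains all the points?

169

The bounding box has width 13 and height 12.
An axis-aligned square enclosing the set must have side ≥ max(width, height).
So the minimum side is max(13, 12) = 13.
Area = 13² = 169.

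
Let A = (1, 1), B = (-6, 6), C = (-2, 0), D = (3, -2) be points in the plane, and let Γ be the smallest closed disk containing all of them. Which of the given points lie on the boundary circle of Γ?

B, D

The farthest pair is B–D with squared distance 145. The circle on this segment as diameter has centre (-1.5, 2) and r² = 145/4 = 36.25.
Check A: distance² to centre = 7.25 ≤ 36.25, so it lies inside.
All remaining points lie in this disk, and no smaller disk contains both endpoints, so this is the minimum enclosing circle.
The points at distance exactly r from the centre are B, D — 2 points.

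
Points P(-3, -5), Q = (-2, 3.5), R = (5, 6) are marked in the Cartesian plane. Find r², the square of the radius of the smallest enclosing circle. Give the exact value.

Side lengths²: PQ² = 73.25, PR² = 185, QR² = 55.25.
Since PR² = 185 ≥ 73.25 + 55.25 = 128.5, the angle opposite PR is not acute, so the smallest enclosing circle has PR as diameter.
Centre = midpoint of PR = (1, 0.5), r² = 185/4 = 46.25.

46.25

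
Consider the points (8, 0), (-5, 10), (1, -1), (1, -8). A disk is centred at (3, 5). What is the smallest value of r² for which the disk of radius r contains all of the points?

173

The required radius is the distance from (3, 5) to the farthest point.
Squared distances: 50, 89, 40, 173.
Maximum is 173, attained at (1, -8).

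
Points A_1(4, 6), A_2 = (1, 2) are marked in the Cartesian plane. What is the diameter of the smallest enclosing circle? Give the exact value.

5

The smallest circle enclosing two points has them as diameter endpoints.
Centre = midpoint = (2.5, 4); r² = |A_1A_2|²/4 = 25/4 = 6.25.
Diameter = 2r = 2√(6.25) = 5.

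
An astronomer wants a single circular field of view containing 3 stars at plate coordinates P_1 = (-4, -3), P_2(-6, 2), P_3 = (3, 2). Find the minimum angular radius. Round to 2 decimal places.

4.63

Side lengths²: P_1P_2² = 29, P_1P_3² = 74, P_2P_3² = 81.
Since P_2P_3² = 81 < 74 + 29 = 103, the triangle is acute, so the smallest enclosing circle is the circumcircle.
Circumcentre = (-1.5, 0.9), r² = 21.46.
r = √(21.46) ≈ 4.63.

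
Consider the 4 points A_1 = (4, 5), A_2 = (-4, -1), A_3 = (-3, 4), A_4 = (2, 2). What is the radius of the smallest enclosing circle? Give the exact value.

5

The minimum enclosing circle of a finite set is fixed by two of the points (as a diameter) or three (as a circumcircle).
The farthest pair is A_1–A_2 with squared distance 100. The circle on this segment as diameter has centre (0, 2) and r² = 100/4 = 25.
Check A_3: distance² to centre = 13 ≤ 25, so it lies inside.
All remaining points lie in this disk, and no smaller disk contains both endpoints, so this is the minimum enclosing circle.
r = √25 = 5.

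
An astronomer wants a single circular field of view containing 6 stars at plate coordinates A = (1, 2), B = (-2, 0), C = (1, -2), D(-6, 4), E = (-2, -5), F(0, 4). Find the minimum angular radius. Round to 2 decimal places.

5.04

By Welzl's lemma the MEC is supported by two points (diametrically opposite) or three points (on a circumcircle).
The minimum enclosing circle is determined by three boundary points: D, E, F.
Their circumcentre is (-3, -1/18) with r² = 8245/324.
The farthest remaining point A is at distance² 6553/324 ≤ 8245/324.
r = √(8245/324) ≈ 5.04.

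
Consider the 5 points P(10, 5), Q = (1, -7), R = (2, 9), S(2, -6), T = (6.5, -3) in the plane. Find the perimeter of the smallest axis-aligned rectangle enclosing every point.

Width = max x − min x = 10 − 1 = 9.
Height = max y − min y = 9 − (-7) = 16.
Perimeter = 2(9 + 16) = 50.

50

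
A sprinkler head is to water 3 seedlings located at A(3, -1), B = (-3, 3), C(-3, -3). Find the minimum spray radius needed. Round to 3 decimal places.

3.801

Side lengths²: AB² = 52, AC² = 40, BC² = 36.
Since AB² = 52 < 40 + 36 = 76, the triangle is acute, so the smallest enclosing circle is the circumcircle.
Circumcentre = (-2/3, 0), r² = 130/9.
r = √(130/9) ≈ 3.801.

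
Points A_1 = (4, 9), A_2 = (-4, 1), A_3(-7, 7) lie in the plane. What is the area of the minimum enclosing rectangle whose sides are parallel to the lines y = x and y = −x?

In coordinates u = x + y, v = x − y the rectangle is axis-aligned; the map (x,y)→(u,v) scales areas by 2.
u-values: 13, -3, 0; range = 13 − (-3) = 16.
v-values: -5, -5, -14; range = -5 − (-14) = 9.
Area = (16 × 9) / 2 = 72.

72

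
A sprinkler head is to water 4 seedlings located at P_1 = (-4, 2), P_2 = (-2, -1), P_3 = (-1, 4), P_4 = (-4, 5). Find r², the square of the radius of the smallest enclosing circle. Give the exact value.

10

A smallest enclosing disk is always determined by at most three of the input points on its boundary.
The farthest pair is P_2–P_4 with squared distance 40. The circle on this segment as diameter has centre (-3, 2) and r² = 40/4 = 10.
Check P_1: distance² to centre = 1 ≤ 10, so it lies inside.
All remaining points lie in this disk, and no smaller disk contains both endpoints, so this is the minimum enclosing circle.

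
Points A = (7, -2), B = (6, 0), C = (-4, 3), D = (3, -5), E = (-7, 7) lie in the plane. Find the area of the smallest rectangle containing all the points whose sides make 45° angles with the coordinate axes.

92

In coordinates u = x + y, v = x − y the rectangle is axis-aligned; the map (x,y)→(u,v) scales areas by 2.
u-values: 5, 6, -1, -2, 0; range = 6 − (-2) = 8.
v-values: 9, 6, -7, 8, -14; range = 9 − (-14) = 23.
Area = (8 × 23) / 2 = 92.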